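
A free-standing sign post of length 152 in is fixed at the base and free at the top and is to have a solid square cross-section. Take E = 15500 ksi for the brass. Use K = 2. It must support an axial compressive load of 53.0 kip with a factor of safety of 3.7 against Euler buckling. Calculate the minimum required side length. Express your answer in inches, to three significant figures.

a ≈ 6.14 in

Required P_cr = n·P = 3.7 × 53.0 = 196.1 kip
L_e = K·L = 2 × 152 = 304.0 in
Required I = P_cr·L_e²/(π²E) = 1.961×10^5 × 304.0² / (π² × 1.55×10^7) = 118.5 in⁴
Solid square: I = a⁴/12  ⇒  a = (12I)^(1/4) = (12×118.5)^(1/4) = 6.14 in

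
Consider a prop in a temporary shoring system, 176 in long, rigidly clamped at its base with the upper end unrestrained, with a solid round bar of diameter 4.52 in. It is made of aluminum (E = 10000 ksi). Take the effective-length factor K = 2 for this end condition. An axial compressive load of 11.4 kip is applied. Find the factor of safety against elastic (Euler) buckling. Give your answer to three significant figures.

n ≈ 1.43

I = πd⁴/64 = π×4.52⁴/64 = 20.49 in⁴
Effective length L_e = K·L = 2 × 176 = 352.0 in
P_cr = π²EI / L_e² = π² × 10000×10³ × 20.49 / 352.0² = 1.632×10^4 lb
Factor of safety n = P_cr / P = 16.321 / 11.4 = 1.43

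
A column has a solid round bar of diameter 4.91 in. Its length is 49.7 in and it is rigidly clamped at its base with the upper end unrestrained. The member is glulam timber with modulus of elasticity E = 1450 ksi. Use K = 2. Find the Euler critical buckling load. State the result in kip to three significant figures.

P_cr ≈ 41.3 kip

I = πd⁴/64 = π×4.91⁴/64 = 28.53 in⁴
Effective length L_e = K·L = 2 × 49.7 = 99.40 in
P_cr = π²EI / L_e² = π² × 1450×10³ × 28.53 / 99.40² = 4.132×10^4 lb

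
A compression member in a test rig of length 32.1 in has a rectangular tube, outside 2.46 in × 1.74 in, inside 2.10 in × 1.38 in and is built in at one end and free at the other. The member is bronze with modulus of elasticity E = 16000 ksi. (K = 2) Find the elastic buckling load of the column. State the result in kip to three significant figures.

P_cr ≈ 23.8 kip

Weak-axis I_min = (h_o·b_o³ − h_i·b_i³)/12 with b_o = 1.74, b_i = 1.380 in (shorter outer/inner sides).
I_min = (2.46×1.74³ − 2.100×1.380³)/12 = 0.6200 in⁴
Effective length L_e = K·L = 2 × 32.1 = 64.20 in
P_cr = π²EI / L_e² = π² × 16000×10³ × 0.6200 / 64.20² = 2.376×10^4 lb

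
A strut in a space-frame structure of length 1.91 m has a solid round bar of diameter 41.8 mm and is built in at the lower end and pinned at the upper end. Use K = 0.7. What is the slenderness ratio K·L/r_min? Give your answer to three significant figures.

For a solid circle r = d/4 = 41.8/4 = 10.45 mm
L_e = K·L = 0.7 × 1.91 m = 1.337 m = 1337.0 mm
λ = L_e / r_min = 1337.0 / 10.45 = 128

λ ≈ 128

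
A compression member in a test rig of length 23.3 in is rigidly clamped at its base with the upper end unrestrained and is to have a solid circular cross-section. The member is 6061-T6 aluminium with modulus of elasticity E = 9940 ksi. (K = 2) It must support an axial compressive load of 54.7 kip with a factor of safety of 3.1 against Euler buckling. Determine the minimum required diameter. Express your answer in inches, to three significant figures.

Required P_cr = n·P = 3.1 × 54.7 = 169.6 kip
L_e = K·L = 2 × 23.3 = 46.60 in
Required I = P_cr·L_e²/(π²E) = 1.696×10^5 × 46.60² / (π² × 9.94×10^6) = 3.753 in⁴
Solid circle: I = πd⁴/64  ⇒  d = (64I/π)^(1/4) = (64×3.753/π)^(1/4) = 2.96 in

d ≈ 2.96 in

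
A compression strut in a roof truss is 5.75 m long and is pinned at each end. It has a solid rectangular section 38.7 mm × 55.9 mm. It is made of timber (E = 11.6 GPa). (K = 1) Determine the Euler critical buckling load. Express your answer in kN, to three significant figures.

Buckling occurs about the weak axis: I_min = h·b³/12 with b = 38.7 mm (the shorter side).
I_min = 55.9×38.7³/12 = 2.700×10^5 mm⁴
I = 2.700×10^5 mm⁴ = 2.700×10^-7 m⁴
Effective length L_e = K·L = 1 × 5.75 = 5.750 m
P_cr = π²EI / L_e² = π² × 11.6×10⁹ × 2.700×10^-7 / 5.750² = 934.9 N

P_cr ≈ 0.935 kN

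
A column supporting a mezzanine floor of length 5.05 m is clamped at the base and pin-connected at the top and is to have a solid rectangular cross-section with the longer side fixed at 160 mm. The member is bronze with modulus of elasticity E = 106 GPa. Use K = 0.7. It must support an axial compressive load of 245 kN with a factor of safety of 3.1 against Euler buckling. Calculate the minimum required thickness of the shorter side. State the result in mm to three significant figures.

Required P_cr = n·P = 3.1 × 245 = 759.5 kN
L_e = K·L = 0.7 × 5.05 = 3.535 m
Required I = P_cr·L_e²/(π²E) = 7.595×10^5 × 3.535² / (π² × 1.06×10^11) = 9.072×10^-6 m⁴
I_req = 9.072×10^6 mm⁴
Rectangle, weak axis: I_min = h·b³/12 with h = 160 mm fixed  ⇒  b = (12I/h)^(1/3) = 88.0 mm

b ≈ 88.0 mm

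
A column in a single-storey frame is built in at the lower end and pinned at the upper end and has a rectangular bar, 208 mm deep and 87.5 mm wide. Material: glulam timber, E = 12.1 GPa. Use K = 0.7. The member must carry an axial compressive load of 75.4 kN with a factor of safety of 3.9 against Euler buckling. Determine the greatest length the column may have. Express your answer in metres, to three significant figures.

Buckling occurs about the weak axis: I_min = h·b³/12 with b = 87.5 mm (the shorter side).
I_min = 208×87.5³/12 = 1.161×10^7 mm⁴
I = 1.161×10^-5 m⁴
Required critical load P_cr = n·P = 3.9 × 75.4 = 294.1 kN = 2.941×10^5 N
From P_cr = π²EI/(K·L)²:  L = (1/K)·√(π²EI/P_cr) = (1/0.7)·√(π²×1.21×10^10×1.161×10^-5/2.941×10^5)
L = 3.10 m

L_max ≈ 3.10 m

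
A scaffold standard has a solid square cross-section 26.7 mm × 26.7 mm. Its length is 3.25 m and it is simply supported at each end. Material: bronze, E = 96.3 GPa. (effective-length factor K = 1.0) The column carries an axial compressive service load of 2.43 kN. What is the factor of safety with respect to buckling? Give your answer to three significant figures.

I = a⁴/12 = 26.7⁴/12 = 4.235×10^4 mm⁴
I = 4.235×10^4 mm⁴ = 4.235×10^-8 m⁴
Effective length L_e = K·L = 1 × 3.25 = 3.250 m
P_cr = π²EI / L_e² = π² × 96.3×10⁹ × 4.235×10^-8 / 3.250² = 3.811×10^3 N
Factor of safety n = P_cr / P = 3.8109 / 2.43 = 1.57

n ≈ 1.57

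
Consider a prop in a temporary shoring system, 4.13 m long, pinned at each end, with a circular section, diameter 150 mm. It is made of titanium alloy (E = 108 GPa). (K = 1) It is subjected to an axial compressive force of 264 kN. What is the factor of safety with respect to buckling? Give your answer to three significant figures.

n ≈ 5.88

I = πd⁴/64 = π×150⁴/64 = 2.485×10^7 mm⁴
I = 2.485×10^7 mm⁴ = 2.485×10^-5 m⁴
Effective length L_e = K·L = 1 × 4.13 = 4.130 m
P_cr = π²EI / L_e² = π² × 108×10⁹ × 2.485×10^-5 / 4.130² = 1.553×10^6 N
Factor of safety n = P_cr / P = 1553.0 / 264 = 5.88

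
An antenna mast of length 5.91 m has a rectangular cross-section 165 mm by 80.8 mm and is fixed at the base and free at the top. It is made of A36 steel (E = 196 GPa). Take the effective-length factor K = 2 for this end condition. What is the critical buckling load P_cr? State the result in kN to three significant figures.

P_cr ≈ 100 kN

Buckling occurs about the weak axis: I_min = h·b³/12 with b = 80.8 mm (the shorter side).
I_min = 165×80.8³/12 = 7.253×10^6 mm⁴
I = 7.253×10^6 mm⁴ = 7.253×10^-6 m⁴
Effective length L_e = K·L = 2 × 5.91 = 11.82 m
P_cr = π²EI / L_e² = π² × 196×10⁹ × 7.253×10^-6 / 11.82² = 1.004×10^5 N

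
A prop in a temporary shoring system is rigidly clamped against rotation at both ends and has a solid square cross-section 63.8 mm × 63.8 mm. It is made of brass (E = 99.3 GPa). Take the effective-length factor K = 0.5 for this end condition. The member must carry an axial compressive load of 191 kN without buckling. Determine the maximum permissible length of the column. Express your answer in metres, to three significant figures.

L_max ≈ 5.32 m

I = a⁴/12 = 63.8⁴/12 = 1.381×10^6 mm⁴
I = 1.381×10^-6 m⁴
At the buckling limit P_cr = P = 1.910×10^5 N
From P_cr = π²EI/(K·L)²:  L = (1/K)·√(π²EI/P_cr) = (1/0.5)·√(π²×9.93×10^10×1.381×10^-6/1.910×10^5)
L = 5.32 m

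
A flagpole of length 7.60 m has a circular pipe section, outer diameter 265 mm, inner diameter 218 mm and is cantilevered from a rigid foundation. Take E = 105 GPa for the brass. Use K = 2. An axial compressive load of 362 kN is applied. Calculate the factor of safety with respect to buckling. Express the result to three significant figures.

d_o = 265 mm, d_i = 218 mm
I = π(d_o⁴ − d_i⁴)/64 = π(265⁴ − 218.0⁴)/64 = 1.312×10^8 mm⁴
I = 1.312×10^8 mm⁴ = 1.312×10^-4 m⁴
Effective length L_e = K·L = 2 × 7.60 = 15.20 m
P_cr = π²EI / L_e² = π² × 105×10⁹ × 1.312×10^-4 / 15.20² = 5.885×10^5 N
Factor of safety n = P_cr / P = 588.54 / 362 = 1.63

n ≈ 1.63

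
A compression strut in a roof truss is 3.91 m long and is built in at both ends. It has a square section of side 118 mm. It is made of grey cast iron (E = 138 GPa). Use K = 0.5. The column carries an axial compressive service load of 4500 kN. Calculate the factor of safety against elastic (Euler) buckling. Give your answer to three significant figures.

n ≈ 1.28

I = a⁴/12 = 118⁴/12 = 1.616×10^7 mm⁴
I = 1.616×10^7 mm⁴ = 1.616×10^-5 m⁴
Effective length L_e = K·L = 0.5 × 3.91 = 1.955 m
P_cr = π²EI / L_e² = π² × 138×10⁹ × 1.616×10^-5 / 1.955² = 5.757×10^6 N
Factor of safety n = P_cr / P = 5757.5 / 4500 = 1.28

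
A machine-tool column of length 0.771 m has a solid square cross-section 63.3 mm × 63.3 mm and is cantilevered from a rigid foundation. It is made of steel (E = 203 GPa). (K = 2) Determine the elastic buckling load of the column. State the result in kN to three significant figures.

I = a⁴/12 = 63.3⁴/12 = 1.338×10^6 mm⁴
I = 1.338×10^6 mm⁴ = 1.338×10^-6 m⁴
Effective length L_e = K·L = 2 × 0.771 = 1.542 m
P_cr = π²EI / L_e² = π² × 203×10⁹ × 1.338×10^-6 / 1.542² = 1.127×10^6 N

P_cr ≈ 1130 kN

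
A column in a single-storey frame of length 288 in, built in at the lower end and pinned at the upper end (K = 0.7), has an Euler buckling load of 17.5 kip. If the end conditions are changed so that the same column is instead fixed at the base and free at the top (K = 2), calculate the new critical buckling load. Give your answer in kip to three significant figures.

P_cr ≈ 2.14 kip

P_cr ∝ 1/K², so P_cr,new = P_cr,old × (K_old/K_new)² = 17.5 × (0.7/2)²
= 17.5 × 0.1225 = 2.14 kip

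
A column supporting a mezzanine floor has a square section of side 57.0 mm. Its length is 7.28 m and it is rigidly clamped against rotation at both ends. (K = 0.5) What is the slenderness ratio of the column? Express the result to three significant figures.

For a square r = a/√12 = 57.0/√12 = 16.45 mm
L_e = K·L = 0.5 × 7.28 m = 3.640 m = 3640.0 mm
λ = L_e / r_min = 3640.0 / 16.45 = 221

λ ≈ 221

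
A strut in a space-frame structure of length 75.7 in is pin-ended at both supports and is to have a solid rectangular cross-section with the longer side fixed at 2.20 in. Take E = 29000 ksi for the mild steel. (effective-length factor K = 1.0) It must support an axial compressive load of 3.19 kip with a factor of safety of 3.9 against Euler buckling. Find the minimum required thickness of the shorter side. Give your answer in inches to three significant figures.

Required P_cr = n·P = 3.9 × 3.19 = 12.44 kip
L_e = K·L = 1 × 75.7 = 75.70 in
Required I = P_cr·L_e²/(π²E) = 1.244×10^4 × 75.70² / (π² × 2.90×10^7) = 0.2491 in⁴
Rectangle, weak axis: I_min = h·b³/12 with h = 2.20 in fixed  ⇒  b = (12I/h)^(1/3) = 1.11 in

b ≈ 1.11 in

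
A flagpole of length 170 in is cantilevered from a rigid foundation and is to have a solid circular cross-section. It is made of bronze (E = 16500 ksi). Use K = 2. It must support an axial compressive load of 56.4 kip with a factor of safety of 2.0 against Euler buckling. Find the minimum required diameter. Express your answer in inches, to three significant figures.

Required P_cr = n·P = 2.0 × 56.4 = 112.8 kip
L_e = K·L = 2 × 170 = 340.0 in
Required I = P_cr·L_e²/(π²E) = 1.128×10^5 × 340.0² / (π² × 1.65×10^7) = 80.07 in⁴
Solid circle: I = πd⁴/64  ⇒  d = (64I/π)^(1/4) = (64×80.07/π)^(1/4) = 6.36 in

d ≈ 6.36 in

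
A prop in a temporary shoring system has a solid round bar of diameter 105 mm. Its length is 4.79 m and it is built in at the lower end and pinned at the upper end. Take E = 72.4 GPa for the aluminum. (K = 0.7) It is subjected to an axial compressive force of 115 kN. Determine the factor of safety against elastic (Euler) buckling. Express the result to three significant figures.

I = πd⁴/64 = π×105⁴/64 = 5.967×10^6 mm⁴
I = 5.967×10^6 mm⁴ = 5.967×10^-6 m⁴
Effective length L_e = K·L = 0.7 × 4.79 = 3.353 m
P_cr = π²EI / L_e² = π² × 72.4×10⁹ × 5.967×10^-6 / 3.353² = 3.792×10^5 N
Factor of safety n = P_cr / P = 379.23 / 115 = 3.30

n ≈ 3.30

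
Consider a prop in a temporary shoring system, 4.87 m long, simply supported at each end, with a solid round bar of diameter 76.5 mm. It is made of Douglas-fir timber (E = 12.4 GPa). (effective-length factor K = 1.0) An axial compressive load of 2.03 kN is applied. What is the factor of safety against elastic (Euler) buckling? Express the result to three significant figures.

n ≈ 4.27

I = πd⁴/64 = π×76.5⁴/64 = 1.681×10^6 mm⁴
I = 1.681×10^6 mm⁴ = 1.681×10^-6 m⁴
Effective length L_e = K·L = 1 × 4.87 = 4.870 m
P_cr = π²EI / L_e² = π² × 12.4×10⁹ × 1.681×10^-6 / 4.870² = 8.675×10^3 N
Factor of safety n = P_cr / P = 8.6752 / 2.03 = 4.27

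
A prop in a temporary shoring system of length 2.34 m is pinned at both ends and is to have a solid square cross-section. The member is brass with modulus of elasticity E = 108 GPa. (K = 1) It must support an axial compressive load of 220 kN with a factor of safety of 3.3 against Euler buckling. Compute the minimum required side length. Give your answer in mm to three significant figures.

Required P_cr = n·P = 3.3 × 220 = 726.0 kN
L_e = K·L = 1 × 2.34 = 2.340 m
Required I = P_cr·L_e²/(π²E) = 7.260×10^5 × 2.340² / (π² × 1.08×10^11) = 3.729×10^-6 m⁴
I_req = 3.729×10^6 mm⁴
Solid square: I = a⁴/12  ⇒  a = (12I)^(1/4) = (12×3.729×10^6)^(1/4) = 81.8 mm

a ≈ 81.8 mm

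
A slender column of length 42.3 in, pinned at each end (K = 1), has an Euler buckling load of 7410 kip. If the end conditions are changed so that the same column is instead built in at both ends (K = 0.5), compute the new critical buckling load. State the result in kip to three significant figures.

P_cr ∝ 1/K², so P_cr,new = P_cr,old × (K_old/K_new)² = 7410 × (1/0.5)²
= 7410 × 4.000 = 29600 kip

P_cr ≈ 29600 kip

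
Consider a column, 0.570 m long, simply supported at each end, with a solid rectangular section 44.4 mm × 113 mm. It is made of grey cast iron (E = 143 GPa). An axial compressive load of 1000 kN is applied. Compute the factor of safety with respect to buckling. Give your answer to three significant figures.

n ≈ 3.58

Buckling occurs about the weak axis: I_min = h·b³/12 with b = 44.4 mm (the shorter side).
I_min = 113×44.4³/12 = 8.242×10^5 mm⁴
I = 8.242×10^5 mm⁴ = 8.242×10^-7 m⁴
Effective length L_e = K·L = 1 × 0.570 = 0.5700 m
P_cr = π²EI / L_e² = π² × 143×10⁹ × 8.242×10^-7 / 0.5700² = 3.580×10^6 N
Factor of safety n = P_cr / P = 3580.4 / 1000 = 3.58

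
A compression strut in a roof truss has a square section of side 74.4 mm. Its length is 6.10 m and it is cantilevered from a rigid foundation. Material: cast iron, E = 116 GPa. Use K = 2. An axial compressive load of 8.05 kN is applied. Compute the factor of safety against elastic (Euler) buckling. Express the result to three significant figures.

n ≈ 2.44

I = a⁴/12 = 74.4⁴/12 = 2.553×10^6 mm⁴
I = 2.553×10^6 mm⁴ = 2.553×10^-6 m⁴
Effective length L_e = K·L = 2 × 6.10 = 12.20 m
P_cr = π²EI / L_e² = π² × 116×10⁹ × 2.553×10^-6 / 12.20² = 1.964×10^4 N
Factor of safety n = P_cr / P = 19.640 / 8.05 = 2.44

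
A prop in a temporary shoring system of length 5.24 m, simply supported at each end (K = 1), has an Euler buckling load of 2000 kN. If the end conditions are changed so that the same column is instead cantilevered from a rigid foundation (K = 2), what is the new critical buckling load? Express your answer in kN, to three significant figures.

P_cr ≈ 500 kN

P_cr ∝ 1/K², so P_cr,new = P_cr,old × (K_old/K_new)² = 2000 × (1/2)²
= 2000 × 0.2500 = 500 kN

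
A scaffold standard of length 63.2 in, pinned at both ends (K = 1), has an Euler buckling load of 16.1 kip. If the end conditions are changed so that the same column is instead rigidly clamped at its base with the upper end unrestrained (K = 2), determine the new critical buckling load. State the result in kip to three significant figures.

P_cr ∝ 1/K², so P_cr,new = P_cr,old × (K_old/K_new)² = 16.1 × (1/2)²
= 16.1 × 0.2500 = 4.03 kip

P_cr ≈ 4.03 kip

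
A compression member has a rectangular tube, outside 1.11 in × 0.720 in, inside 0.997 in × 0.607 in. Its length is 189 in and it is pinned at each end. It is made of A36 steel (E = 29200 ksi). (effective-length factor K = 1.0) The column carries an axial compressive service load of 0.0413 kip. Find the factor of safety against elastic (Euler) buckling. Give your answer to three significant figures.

n ≈ 3.11

Weak-axis I_min = (h_o·b_o³ − h_i·b_i³)/12 with b_o = 0.720, b_i = 0.6070 in (shorter outer/inner sides).
I_min = (1.11×0.720³ − 0.9970×0.6070³)/12 = 1.594×10^-2 in⁴
Effective length L_e = K·L = 1 × 189 = 189.0 in
P_cr = π²EI / L_e² = π² × 29200×10³ × 1.594×10^-2 / 189.0² = 128.6 lb
Factor of safety n = P_cr / P = 0.12863 / 0.0413 = 3.11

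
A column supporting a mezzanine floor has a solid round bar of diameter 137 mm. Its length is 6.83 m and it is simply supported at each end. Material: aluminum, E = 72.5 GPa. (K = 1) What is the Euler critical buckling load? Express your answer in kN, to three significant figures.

P_cr ≈ 265 kN

I = πd⁴/64 = π×137⁴/64 = 1.729×10^7 mm⁴
I = 1.729×10^7 mm⁴ = 1.729×10^-5 m⁴
Effective length L_e = K·L = 1 × 6.83 = 6.830 m
P_cr = π²EI / L_e² = π² × 72.5×10⁹ × 1.729×10^-5 / 6.830² = 2.652×10^5 N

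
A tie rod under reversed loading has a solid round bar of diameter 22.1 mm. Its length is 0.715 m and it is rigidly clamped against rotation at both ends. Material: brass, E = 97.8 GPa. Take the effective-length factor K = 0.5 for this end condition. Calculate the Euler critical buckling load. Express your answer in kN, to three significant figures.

P_cr ≈ 88.4 kN

I = πd⁴/64 = π×22.1⁴/64 = 1.171×10^4 mm⁴
I = 1.171×10^4 mm⁴ = 1.171×10^-8 m⁴
Effective length L_e = K·L = 0.5 × 0.715 = 0.3575 m
P_cr = π²EI / L_e² = π² × 97.8×10⁹ × 1.171×10^-8 / 0.3575² = 8.844×10^4 N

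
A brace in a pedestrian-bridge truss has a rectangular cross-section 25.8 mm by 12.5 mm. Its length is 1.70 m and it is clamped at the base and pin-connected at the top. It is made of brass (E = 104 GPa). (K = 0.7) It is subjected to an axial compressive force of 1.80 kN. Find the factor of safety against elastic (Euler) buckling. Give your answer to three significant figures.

n ≈ 1.69

Buckling occurs about the weak axis: I_min = h·b³/12 with b = 12.5 mm (the shorter side).
I_min = 25.8×12.5³/12 = 4.199×10^3 mm⁴
I = 4.199×10^3 mm⁴ = 4.199×10^-9 m⁴
Effective length L_e = K·L = 0.7 × 1.70 = 1.190 m
P_cr = π²EI / L_e² = π² × 104×10⁹ × 4.199×10^-9 / 1.190² = 3.044×10^3 N
Factor of safety n = P_cr / P = 3.0437 / 1.80 = 1.69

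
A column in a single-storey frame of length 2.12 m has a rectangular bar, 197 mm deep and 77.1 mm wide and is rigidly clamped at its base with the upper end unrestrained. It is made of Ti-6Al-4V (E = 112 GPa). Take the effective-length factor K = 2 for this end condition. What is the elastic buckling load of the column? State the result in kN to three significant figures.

Buckling occurs about the weak axis: I_min = h·b³/12 with b = 77.1 mm (the shorter side).
I_min = 197×77.1³/12 = 7.524×10^6 mm⁴
I = 7.524×10^6 mm⁴ = 7.524×10^-6 m⁴
Effective length L_e = K·L = 2 × 2.12 = 4.240 m
P_cr = π²EI / L_e² = π² × 112×10⁹ × 7.524×10^-6 / 4.240² = 4.626×10^5 N

P_cr ≈ 463 kN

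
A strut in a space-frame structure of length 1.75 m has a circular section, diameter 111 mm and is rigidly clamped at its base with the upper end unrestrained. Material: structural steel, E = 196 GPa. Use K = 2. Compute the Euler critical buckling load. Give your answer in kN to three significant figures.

P_cr ≈ 1180 kN

I = πd⁴/64 = π×111⁴/64 = 7.452×10^6 mm⁴
I = 7.452×10^6 mm⁴ = 7.452×10^-6 m⁴
Effective length L_e = K·L = 2 × 1.75 = 3.500 m
P_cr = π²EI / L_e² = π² × 196×10⁹ × 7.452×10^-6 / 3.500² = 1.177×10^6 N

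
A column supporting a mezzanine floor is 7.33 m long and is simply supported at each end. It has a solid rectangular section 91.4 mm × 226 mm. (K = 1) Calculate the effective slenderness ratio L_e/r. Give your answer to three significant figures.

For a rectangle r_min = b/√12 = 91.4/√12 = 26.38 mm
L_e = K·L = 1 × 7.33 m = 7.330 m = 7330.0 mm
λ = L_e / r_min = 7330.0 / 26.38 = 278

λ ≈ 278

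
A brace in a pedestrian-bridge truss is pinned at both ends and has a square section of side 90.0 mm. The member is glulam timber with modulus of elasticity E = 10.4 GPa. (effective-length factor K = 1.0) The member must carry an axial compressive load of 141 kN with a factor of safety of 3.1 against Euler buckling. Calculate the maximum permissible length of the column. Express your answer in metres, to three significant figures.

L_max ≈ 1.13 m

I = a⁴/12 = 90.0⁴/12 = 5.468×10^6 mm⁴
I = 5.468×10^-6 m⁴
Required critical load P_cr = n·P = 3.1 × 141 = 437.1 kN = 4.371×10^5 N
From P_cr = π²EI/(K·L)²:  L = (1/K)·√(π²EI/P_cr) = (1/1)·√(π²×1.04×10^10×5.468×10^-6/4.371×10^5)
L = 1.13 m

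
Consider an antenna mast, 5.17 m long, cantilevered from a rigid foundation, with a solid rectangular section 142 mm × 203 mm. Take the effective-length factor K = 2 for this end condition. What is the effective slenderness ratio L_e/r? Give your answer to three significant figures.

λ ≈ 252

For a rectangle r_min = b/√12 = 142/√12 = 40.99 mm
L_e = K·L = 2 × 5.17 m = 10.34 m = 10340 mm
λ = L_e / r_min = 10340 / 40.99 = 252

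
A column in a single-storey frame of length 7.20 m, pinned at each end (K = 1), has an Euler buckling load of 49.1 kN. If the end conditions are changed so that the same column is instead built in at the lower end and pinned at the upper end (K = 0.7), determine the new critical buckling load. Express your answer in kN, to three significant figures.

P_cr ∝ 1/K², so P_cr,new = P_cr,old × (K_old/K_new)² = 49.1 × (1/0.7)²
= 49.1 × 2.041 = 100 kN

P_cr ≈ 100 kN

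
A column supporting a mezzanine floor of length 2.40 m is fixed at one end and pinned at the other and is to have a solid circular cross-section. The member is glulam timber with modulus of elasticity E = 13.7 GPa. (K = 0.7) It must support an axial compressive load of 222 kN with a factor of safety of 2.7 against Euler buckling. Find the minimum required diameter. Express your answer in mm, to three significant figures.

d ≈ 126 mm

Required P_cr = n·P = 2.7 × 222 = 599.4 kN
L_e = K·L = 0.7 × 2.40 = 1.680 m
Required I = P_cr·L_e²/(π²E) = 5.994×10^5 × 1.680² / (π² × 1.37×10^10) = 1.251×10^-5 m⁴
I_req = 1.251×10^7 mm⁴
Solid circle: I = πd⁴/64  ⇒  d = (64I/π)^(1/4) = (64×1.251×10^7/π)^(1/4) = 126 mm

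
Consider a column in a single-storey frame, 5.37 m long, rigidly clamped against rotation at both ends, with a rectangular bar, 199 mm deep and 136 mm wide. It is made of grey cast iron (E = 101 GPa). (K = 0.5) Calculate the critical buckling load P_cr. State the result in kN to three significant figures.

Buckling occurs about the weak axis: I_min = h·b³/12 with b = 136 mm (the shorter side).
I_min = 199×136³/12 = 4.171×10^7 mm⁴
I = 4.171×10^7 mm⁴ = 4.171×10^-5 m⁴
Effective length L_e = K·L = 0.5 × 5.37 = 2.685 m
P_cr = π²EI / L_e² = π² × 101×10⁹ × 4.171×10^-5 / 2.685² = 5.768×10^6 N

P_cr ≈ 5770 kN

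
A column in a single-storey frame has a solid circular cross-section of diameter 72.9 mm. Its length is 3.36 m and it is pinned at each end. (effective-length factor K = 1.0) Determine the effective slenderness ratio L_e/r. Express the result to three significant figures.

λ ≈ 184

For a solid circle r = d/4 = 72.9/4 = 18.23 mm
L_e = K·L = 1 × 3.36 m = 3.360 m = 3360.0 mm
λ = L_e / r_min = 3360.0 / 18.23 = 184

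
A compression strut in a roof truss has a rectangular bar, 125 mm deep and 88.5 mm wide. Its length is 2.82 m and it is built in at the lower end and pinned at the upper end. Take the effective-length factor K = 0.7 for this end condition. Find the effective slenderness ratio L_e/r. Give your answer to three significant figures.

For a rectangle r_min = b/√12 = 88.5/√12 = 25.55 mm
L_e = K·L = 0.7 × 2.82 m = 1.974 m = 1974.0 mm
λ = L_e / r_min = 1974.0 / 25.55 = 77.3

λ ≈ 77.3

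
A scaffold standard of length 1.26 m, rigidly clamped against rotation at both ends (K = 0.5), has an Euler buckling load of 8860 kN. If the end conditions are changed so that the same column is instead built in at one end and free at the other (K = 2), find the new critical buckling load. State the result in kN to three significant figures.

P_cr ∝ 1/K², so P_cr,new = P_cr,old × (K_old/K_new)² = 8860 × (0.5/2)²
= 8860 × 0.06250 = 554 kN

P_cr ≈ 554 kN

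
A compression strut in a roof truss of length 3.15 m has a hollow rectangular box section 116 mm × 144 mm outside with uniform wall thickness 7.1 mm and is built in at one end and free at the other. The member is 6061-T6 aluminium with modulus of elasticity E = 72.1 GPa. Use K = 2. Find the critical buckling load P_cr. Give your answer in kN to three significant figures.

P_cr ≈ 131 kN

Inner dimensions: h_i = 144 − 2×7.1 = 129.8 mm, b_i = 116 − 2×7.1 = 101.8 mm
Weak-axis I_min = (h_o·b_o³ − h_i·b_i³)/12 with b_o = 116, b_i = 101.8 mm (shorter outer/inner sides).
I_min = (144×116³ − 129.8×101.8³)/12 = 7.319×10^6 mm⁴
I = 7.319×10^6 mm⁴ = 7.319×10^-6 m⁴
Effective length L_e = K·L = 2 × 3.15 = 6.300 m
P_cr = π²EI / L_e² = π² × 72.1×10⁹ × 7.319×10^-6 / 6.300² = 1.312×10^5 N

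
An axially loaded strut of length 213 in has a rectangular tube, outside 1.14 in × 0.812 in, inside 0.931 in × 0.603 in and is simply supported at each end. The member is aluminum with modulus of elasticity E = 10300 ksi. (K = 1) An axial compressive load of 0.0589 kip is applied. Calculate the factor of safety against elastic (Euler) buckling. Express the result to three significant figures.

Weak-axis I_min = (h_o·b_o³ − h_i·b_i³)/12 with b_o = 0.812, b_i = 0.6030 in (shorter outer/inner sides).
I_min = (1.14×0.812³ − 0.9310×0.6030³)/12 = 3.385×10^-2 in⁴
Effective length L_e = K·L = 1 × 213 = 213.0 in
P_cr = π²EI / L_e² = π² × 10300×10³ × 3.385×10^-2 / 213.0² = 75.85 lb
Factor of safety n = P_cr / P = 0.075849 / 0.0589 = 1.29

n ≈ 1.29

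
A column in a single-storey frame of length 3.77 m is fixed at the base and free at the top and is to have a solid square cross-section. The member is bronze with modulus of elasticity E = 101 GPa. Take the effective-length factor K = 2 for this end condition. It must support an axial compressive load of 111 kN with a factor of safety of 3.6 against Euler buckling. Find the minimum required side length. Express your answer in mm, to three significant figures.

a ≈ 129 mm

Required P_cr = n·P = 3.6 × 111 = 399.6 kN
L_e = K·L = 2 × 3.77 = 7.540 m
Required I = P_cr·L_e²/(π²E) = 3.996×10^5 × 7.540² / (π² × 1.01×10^11) = 2.279×10^-5 m⁴
I_req = 2.279×10^7 mm⁴
Solid square: I = a⁴/12  ⇒  a = (12I)^(1/4) = (12×2.279×10^7)^(1/4) = 129 mm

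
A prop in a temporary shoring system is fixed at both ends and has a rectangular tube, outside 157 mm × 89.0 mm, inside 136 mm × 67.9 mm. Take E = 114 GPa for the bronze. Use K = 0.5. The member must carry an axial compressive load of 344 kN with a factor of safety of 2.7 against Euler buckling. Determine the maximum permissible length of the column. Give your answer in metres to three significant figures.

Weak-axis I_min = (h_o·b_o³ − h_i·b_i³)/12 with b_o = 89.0, b_i = 67.90 mm (shorter outer/inner sides).
I_min = (157×89.0³ − 136.0×67.90³)/12 = 5.675×10^6 mm⁴
I = 5.675×10^-6 m⁴
Required critical load P_cr = n·P = 2.7 × 344 = 928.8 kN = 9.288×10^5 N
From P_cr = π²EI/(K·L)²:  L = (1/K)·√(π²EI/P_cr) = (1/0.5)·√(π²×1.14×10^11×5.675×10^-6/9.288×10^5)
L = 5.24 m

L_max ≈ 5.24 m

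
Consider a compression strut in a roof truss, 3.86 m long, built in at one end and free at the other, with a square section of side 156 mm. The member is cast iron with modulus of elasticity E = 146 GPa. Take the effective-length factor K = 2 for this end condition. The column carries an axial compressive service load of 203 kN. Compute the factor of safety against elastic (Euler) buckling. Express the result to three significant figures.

n ≈ 5.88

I = a⁴/12 = 156⁴/12 = 4.935×10^7 mm⁴
I = 4.935×10^7 mm⁴ = 4.935×10^-5 m⁴
Effective length L_e = K·L = 2 × 3.86 = 7.720 m
P_cr = π²EI / L_e² = π² × 146×10⁹ × 4.935×10^-5 / 7.720² = 1.193×10^6 N
Factor of safety n = P_cr / P = 1193.3 / 203 = 5.88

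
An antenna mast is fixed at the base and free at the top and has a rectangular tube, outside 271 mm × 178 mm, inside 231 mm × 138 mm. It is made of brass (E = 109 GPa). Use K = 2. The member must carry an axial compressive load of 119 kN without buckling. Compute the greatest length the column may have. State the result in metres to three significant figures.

L_max ≈ 13.2 m

Weak-axis I_min = (h_o·b_o³ − h_i·b_i³)/12 with b_o = 178, b_i = 138.0 mm (shorter outer/inner sides).
I_min = (271×178³ − 231.0×138.0³)/12 = 7.677×10^7 mm⁴
I = 7.677×10^-5 m⁴
At the buckling limit P_cr = P = 1.190×10^5 N
From P_cr = π²EI/(K·L)²:  L = (1/K)·√(π²EI/P_cr) = (1/2)·√(π²×1.09×10^11×7.677×10^-5/1.190×10^5)
L = 13.2 m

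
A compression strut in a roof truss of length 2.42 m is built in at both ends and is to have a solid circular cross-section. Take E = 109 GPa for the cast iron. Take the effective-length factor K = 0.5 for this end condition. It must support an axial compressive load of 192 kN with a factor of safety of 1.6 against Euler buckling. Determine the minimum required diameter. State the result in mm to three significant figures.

Required P_cr = n·P = 1.6 × 192 = 307.2 kN
L_e = K·L = 0.5 × 2.42 = 1.210 m
Required I = P_cr·L_e²/(π²E) = 3.072×10^5 × 1.210² / (π² × 1.09×10^11) = 4.181×10^-7 m⁴
I_req = 4.181×10^5 mm⁴
Solid circle: I = πd⁴/64  ⇒  d = (64I/π)^(1/4) = (64×4.181×10^5/π)^(1/4) = 54.0 mm

d ≈ 54.0 mm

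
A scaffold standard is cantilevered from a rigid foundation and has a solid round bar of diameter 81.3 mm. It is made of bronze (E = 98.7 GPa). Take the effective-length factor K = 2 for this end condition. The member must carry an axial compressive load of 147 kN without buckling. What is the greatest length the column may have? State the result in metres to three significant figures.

I = πd⁴/64 = π×81.3⁴/64 = 2.145×10^6 mm⁴
I = 2.145×10^-6 m⁴
At the buckling limit P_cr = P = 1.470×10^5 N
From P_cr = π²EI/(K·L)²:  L = (1/K)·√(π²EI/P_cr) = (1/2)·√(π²×9.87×10^10×2.145×10^-6/1.470×10^5)
L = 1.88 m

L_max ≈ 1.88 m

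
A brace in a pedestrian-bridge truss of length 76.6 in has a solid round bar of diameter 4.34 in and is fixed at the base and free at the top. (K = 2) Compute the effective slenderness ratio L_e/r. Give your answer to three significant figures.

For a solid circle r = d/4 = 4.34/4 = 1.085 in
L_e = K·L = 2 × 76.6 = 153.2 in
λ = L_e / r_min = 153.20 / 1.085 = 141

λ ≈ 141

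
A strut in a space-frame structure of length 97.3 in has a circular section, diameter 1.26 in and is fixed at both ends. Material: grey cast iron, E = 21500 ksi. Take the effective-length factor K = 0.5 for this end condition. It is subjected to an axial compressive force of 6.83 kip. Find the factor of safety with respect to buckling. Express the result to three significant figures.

I = πd⁴/64 = π×1.26⁴/64 = 0.1237 in⁴
Effective length L_e = K·L = 0.5 × 97.3 = 48.65 in
P_cr = π²EI / L_e² = π² × 21500×10³ × 0.1237 / 48.65² = 1.109×10^4 lb
Factor of safety n = P_cr / P = 11.092 / 6.83 = 1.62

n ≈ 1.62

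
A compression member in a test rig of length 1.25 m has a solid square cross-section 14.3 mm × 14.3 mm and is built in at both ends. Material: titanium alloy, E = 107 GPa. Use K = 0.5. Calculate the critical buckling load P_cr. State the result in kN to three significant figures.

P_cr ≈ 9.42 kN

I = a⁴/12 = 14.3⁴/12 = 3.485×10^3 mm⁴
I = 3.485×10^3 mm⁴ = 3.485×10^-9 m⁴
Effective length L_e = K·L = 0.5 × 1.25 = 0.6250 m
P_cr = π²EI / L_e² = π² × 107×10⁹ × 3.485×10^-9 / 0.6250² = 9.421×10^3 N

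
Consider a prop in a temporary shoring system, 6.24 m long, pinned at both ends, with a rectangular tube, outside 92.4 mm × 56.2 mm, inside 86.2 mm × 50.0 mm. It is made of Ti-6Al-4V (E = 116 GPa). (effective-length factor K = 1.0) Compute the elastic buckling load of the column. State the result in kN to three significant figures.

Weak-axis I_min = (h_o·b_o³ − h_i·b_i³)/12 with b_o = 56.2, b_i = 50.00 mm (shorter outer/inner sides).
I_min = (92.4×56.2³ − 86.20×50.00³)/12 = 4.689×10^5 mm⁴
I = 4.689×10^5 mm⁴ = 4.689×10^-7 m⁴
Effective length L_e = K·L = 1 × 6.24 = 6.240 m
P_cr = π²EI / L_e² = π² × 116×10⁹ × 4.689×10^-7 / 6.240² = 1.379×10^4 N

P_cr ≈ 13.8 kN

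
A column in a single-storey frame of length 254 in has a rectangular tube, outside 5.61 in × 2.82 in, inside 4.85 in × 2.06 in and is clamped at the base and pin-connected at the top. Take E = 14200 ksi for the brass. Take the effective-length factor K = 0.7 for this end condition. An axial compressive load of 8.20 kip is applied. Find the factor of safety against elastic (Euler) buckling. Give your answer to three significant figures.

Weak-axis I_min = (h_o·b_o³ − h_i·b_i³)/12 with b_o = 2.82, b_i = 2.060 in (shorter outer/inner sides).
I_min = (5.61×2.82³ − 4.850×2.060³)/12 = 6.951 in⁴
Effective length L_e = K·L = 0.7 × 254 = 177.8 in
P_cr = π²EI / L_e² = π² × 14200×10³ × 6.951 / 177.8² = 3.082×10^4 lb
Factor of safety n = P_cr / P = 30.815 / 8.20 = 3.76

n ≈ 3.76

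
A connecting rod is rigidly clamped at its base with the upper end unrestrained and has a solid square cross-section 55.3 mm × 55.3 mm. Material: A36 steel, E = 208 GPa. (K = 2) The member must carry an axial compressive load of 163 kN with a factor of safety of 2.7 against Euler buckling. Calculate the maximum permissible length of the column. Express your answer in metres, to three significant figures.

L_max ≈ 0.953 m

I = a⁴/12 = 55.3⁴/12 = 7.793×10^5 mm⁴
I = 7.793×10^-7 m⁴
Required critical load P_cr = n·P = 2.7 × 163 = 440.1 kN = 4.401×10^5 N
From P_cr = π²EI/(K·L)²:  L = (1/K)·√(π²EI/P_cr) = (1/2)·√(π²×2.08×10^11×7.793×10^-7/4.401×10^5)
L = 0.953 m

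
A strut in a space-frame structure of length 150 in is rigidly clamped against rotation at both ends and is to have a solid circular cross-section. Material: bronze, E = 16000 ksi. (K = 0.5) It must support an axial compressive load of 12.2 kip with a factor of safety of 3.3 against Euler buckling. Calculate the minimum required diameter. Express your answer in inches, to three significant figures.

d ≈ 2.32 in

Required P_cr = n·P = 3.3 × 12.2 = 40.26 kip
L_e = K·L = 0.5 × 150 = 75.00 in
Required I = P_cr·L_e²/(π²E) = 4.026×10^4 × 75.00² / (π² × 1.60×10^7) = 1.434 in⁴
Solid circle: I = πd⁴/64  ⇒  d = (64I/π)^(1/4) = (64×1.434/π)^(1/4) = 2.32 in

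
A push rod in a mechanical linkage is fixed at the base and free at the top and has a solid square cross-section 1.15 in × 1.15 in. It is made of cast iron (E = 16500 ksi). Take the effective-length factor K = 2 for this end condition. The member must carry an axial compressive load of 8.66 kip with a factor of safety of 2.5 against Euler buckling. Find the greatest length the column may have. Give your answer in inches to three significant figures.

I = a⁴/12 = 1.15⁴/12 = 0.1458 in⁴
Required critical load P_cr = n·P = 2.5 × 8.66 = 21.65 kip = 2.165×10^4 lb
From P_cr = π²EI/(K·L)²:  L = (1/K)·√(π²EI/P_cr) = (1/2)·√(π²×1.65×10^7×0.1458/2.165×10^4)
L = 16.6 in

L_max ≈ 16.6 in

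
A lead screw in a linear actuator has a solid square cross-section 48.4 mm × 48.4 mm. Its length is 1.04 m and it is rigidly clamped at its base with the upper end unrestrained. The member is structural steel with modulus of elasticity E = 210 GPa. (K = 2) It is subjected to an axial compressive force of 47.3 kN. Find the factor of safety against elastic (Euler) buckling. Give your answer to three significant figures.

n ≈ 4.63

I = a⁴/12 = 48.4⁴/12 = 4.573×10^5 mm⁴
I = 4.573×10^5 mm⁴ = 4.573×10^-7 m⁴
Effective length L_e = K·L = 2 × 1.04 = 2.080 m
P_cr = π²EI / L_e² = π² × 210×10⁹ × 4.573×10^-7 / 2.080² = 2.191×10^5 N
Factor of safety n = P_cr / P = 219.07 / 47.3 = 4.63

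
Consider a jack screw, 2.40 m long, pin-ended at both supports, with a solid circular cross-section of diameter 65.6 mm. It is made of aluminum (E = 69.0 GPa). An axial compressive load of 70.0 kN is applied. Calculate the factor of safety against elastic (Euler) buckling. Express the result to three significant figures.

n ≈ 1.54

I = πd⁴/64 = π×65.6⁴/64 = 9.090×10^5 mm⁴
I = 9.090×10^5 mm⁴ = 9.090×10^-7 m⁴
Effective length L_e = K·L = 1 × 2.40 = 2.400 m
P_cr = π²EI / L_e² = π² × 69.0×10⁹ × 9.090×10^-7 / 2.400² = 1.075×10^5 N
Factor of safety n = P_cr / P = 107.48 / 70.0 = 1.54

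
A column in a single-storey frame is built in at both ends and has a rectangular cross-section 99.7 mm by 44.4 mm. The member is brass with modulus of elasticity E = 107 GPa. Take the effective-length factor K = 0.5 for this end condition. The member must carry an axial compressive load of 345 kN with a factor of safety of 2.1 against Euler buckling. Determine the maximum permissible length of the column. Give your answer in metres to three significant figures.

Buckling occurs about the weak axis: I_min = h·b³/12 with b = 44.4 mm (the shorter side).
I_min = 99.7×44.4³/12 = 7.272×10^5 mm⁴
I = 7.272×10^-7 m⁴
Required critical load P_cr = n·P = 2.1 × 345 = 724.5 kN = 7.245×10^5 N
From P_cr = π²EI/(K·L)²:  L = (1/K)·√(π²EI/P_cr) = (1/0.5)·√(π²×1.07×10^11×7.272×10^-7/7.245×10^5)
L = 2.06 m

L_max ≈ 2.06 m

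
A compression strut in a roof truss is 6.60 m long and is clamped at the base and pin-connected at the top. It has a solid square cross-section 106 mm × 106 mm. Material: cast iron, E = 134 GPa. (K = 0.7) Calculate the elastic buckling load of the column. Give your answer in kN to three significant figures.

P_cr ≈ 652 kN

I = a⁴/12 = 106⁴/12 = 1.052×10^7 mm⁴
I = 1.052×10^7 mm⁴ = 1.052×10^-5 m⁴
Effective length L_e = K·L = 0.7 × 6.60 = 4.620 m
P_cr = π²EI / L_e² = π² × 134×10⁹ × 1.052×10^-5 / 4.620² = 6.519×10^5 N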